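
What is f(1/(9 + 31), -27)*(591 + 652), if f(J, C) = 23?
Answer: 28589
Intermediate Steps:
f(1/(9 + 31), -27)*(591 + 652) = 23*(591 + 652) = 23*1243 = 28589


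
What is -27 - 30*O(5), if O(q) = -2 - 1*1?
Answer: 63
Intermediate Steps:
O(q) = -3 (O(q) = -2 - 1 = -3)
-27 - 30*O(5) = -27 - 30*(-3) = -27 + 90 = 63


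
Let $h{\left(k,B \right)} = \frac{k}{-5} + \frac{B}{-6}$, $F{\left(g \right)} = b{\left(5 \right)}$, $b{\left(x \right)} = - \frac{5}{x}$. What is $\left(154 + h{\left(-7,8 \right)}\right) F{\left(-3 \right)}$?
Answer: $- \frac{2311}{15} \approx -154.07$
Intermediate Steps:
$F{\left(g \right)} = -1$ ($F{\left(g \right)} = - \frac{5}{5} = \left(-5\right) \frac{1}{5} = -1$)
$h{\left(k,B \right)} = - \frac{k}{5} - \frac{B}{6}$ ($h{\left(k,B \right)} = k \left(- \frac{1}{5}\right) + B \left(- \frac{1}{6}\right) = - \frac{k}{5} - \frac{B}{6}$)
$\left(154 + h{\left(-7,8 \right)}\right) F{\left(-3 \right)} = \left(154 - - \frac{1}{15}\right) \left(-1\right) = \left(154 + \left(\frac{7}{5} - \frac{4}{3}\right)\right) \left(-1\right) = \left(154 + \frac{1}{15}\right) \left(-1\right) = \frac{2311}{15} \left(-1\right) = - \frac{2311}{15}$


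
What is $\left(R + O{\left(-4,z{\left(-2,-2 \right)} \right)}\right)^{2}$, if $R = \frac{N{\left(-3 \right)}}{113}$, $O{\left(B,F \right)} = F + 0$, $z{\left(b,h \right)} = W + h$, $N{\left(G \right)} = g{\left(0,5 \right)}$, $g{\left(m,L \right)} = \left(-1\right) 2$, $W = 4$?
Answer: $\frac{50176}{12769} \approx 3.9295$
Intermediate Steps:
$g{\left(m,L \right)} = -2$
$N{\left(G \right)} = -2$
$z{\left(b,h \right)} = 4 + h$
$O{\left(B,F \right)} = F$
$R = - \frac{2}{113} \approx -0.017699$
$\left(R + O{\left(-4,z{\left(-2,-2 \right)} \right)}\right)^{2} = \left(- \frac{2}{113} + \left(4 - 2\right)\right)^{2} = \left(- \frac{2}{113} + 2\right)^{2} = \left(\frac{224}{113}\right)^{2} = \frac{50176}{12769}$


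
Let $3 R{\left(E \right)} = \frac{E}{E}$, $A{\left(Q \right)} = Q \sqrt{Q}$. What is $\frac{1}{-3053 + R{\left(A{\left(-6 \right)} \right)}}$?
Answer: $- \frac{3}{9158} \approx -0.00032758$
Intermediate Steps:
$A{\left(Q \right)} = Q^{\frac{3}{2}}$
$R{\left(E \right)} = \frac{1}{3}$ ($R{\left(E \right)} = \frac{E \frac{1}{E}}{3} = \frac{1}{3} \cdot 1 = \frac{1}{3}$)
$\frac{1}{-3053 + R{\left(A{\left(-6 \right)} \right)}} = \frac{1}{-3053 + \frac{1}{3}} = \frac{1}{- \frac{9158}{3}} = - \frac{3}{9158}$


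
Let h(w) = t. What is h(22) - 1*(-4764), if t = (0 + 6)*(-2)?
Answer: 4752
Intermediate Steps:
t = -12 (t = 6*(-2) = -12)
h(w) = -12
h(22) - 1*(-4764) = -12 - 1*(-4764) = -12 + 4764 = 4752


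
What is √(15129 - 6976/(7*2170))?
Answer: √17809696385/1085 ≈ 123.00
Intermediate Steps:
√(15129 - 6976/(7*2170)) = √(15129 - 6976/15190) = √(15129 - 6976*1/15190) = √(15129 - 3488/7595) = √(114901267/7595) = √17809696385/1085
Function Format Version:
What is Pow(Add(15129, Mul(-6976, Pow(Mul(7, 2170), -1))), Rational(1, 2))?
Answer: Mul(Rational(1, 1085), Pow(17809696385, Rational(1, 2))) ≈ 123.00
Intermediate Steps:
Pow(Add(15129, Mul(-6976, Pow(Mul(7, 2170), -1))), Rational(1, 2)) = Pow(Add(15129, Mul(-6976, Pow(15190, -1))), Rational(1, 2)) = Pow(Add(15129, Mul(-6976, Rational(1, 15190))), Rational(1, 2)) = Pow(Add(15129, Rational(-3488, 7595)), Rational(1, 2)) = Pow(Rational(114901267, 7595), Rational(1, 2)) = Mul(Rational(1, 1085), Pow(17809696385, Rational(1, 2)))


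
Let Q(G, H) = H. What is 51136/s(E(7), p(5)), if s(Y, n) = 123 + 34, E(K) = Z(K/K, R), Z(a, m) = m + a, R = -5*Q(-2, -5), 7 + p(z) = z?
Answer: 51136/157 ≈ 325.71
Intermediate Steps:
p(z) = -7 + z
R = 25 (R = -5*(-5) = 25)
Z(a, m) = a + m
E(K) = 26 (E(K) = K/K + 25 = 1 + 25 = 26)
s(Y, n) = 157
51136/s(E(7), p(5)) = 51136/157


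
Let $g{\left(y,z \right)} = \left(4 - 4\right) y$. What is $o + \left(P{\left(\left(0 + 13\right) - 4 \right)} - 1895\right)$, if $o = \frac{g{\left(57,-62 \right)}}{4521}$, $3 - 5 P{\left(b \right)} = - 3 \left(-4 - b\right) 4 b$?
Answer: $- \frac{10876}{5} \approx -2175.2$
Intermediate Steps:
$g{\left(y,z \right)} = 0$ ($g{\left(y,z \right)} = 0 y = 0$)
$P{\left(b \right)} = \frac{3}{5} - \frac{4 b \left(12 + 3 b\right)}{5}$ ($P{\left(b \right)} = \frac{3}{5} - \frac{- 3 \left(-4 - b\right) 4 b}{5} = \frac{3}{5} - \frac{\left(12 + 3 b\right) 4 b}{5} = \frac{3}{5} - \frac{4 b \left(12 + 3 b\right)}{5}$)
$o = 0$ ($o = \frac{0}{4521} = 0 \cdot \frac{1}{4521} = 0$)
$o + \left(P{\left(\left(0 + 13\right) - 4 \right)} - 1895\right) = 0 - \left(\frac{9472}{5} + \frac{12 \left(\left(0 + 13\right) - 4\right)^{2}}{5} + \frac{48 \left(\left(0 + 13\right) - 4\right)}{5}\right) = 0 - \left(\frac{9472}{5} + \frac{12 \left(13 - 4\right)^{2}}{5} + \frac{48 \left(13 - 4\right)}{5}\right) = 0 - \frac{10876}{5} = - \frac{10876}{5}$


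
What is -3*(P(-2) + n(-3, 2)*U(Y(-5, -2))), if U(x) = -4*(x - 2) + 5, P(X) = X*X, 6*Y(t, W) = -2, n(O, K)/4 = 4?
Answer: -700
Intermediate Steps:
n(O, K) = 16 (n(O, K) = 4*4 = 16)
Y(t, W) = -⅓ (Y(t, W) = (⅙)*(-2) = -⅓)
P(X) = X²
U(x) = 13 - 4*x (U(x) = -4*(-2 + x) + 5 = (8 - 4*x) + 5 = 13 - 4*x)
-3*(P(-2) + n(-3, 2)*U(Y(-5, -2))) = -3*((-2)² + 16*(13 - 4*(-⅓))) = -3*(4 + 16*(13 + 4/3)) = -3*(4 + 16*(43/3)) = -3*(4 + 688/3) = -3*700/3 = -700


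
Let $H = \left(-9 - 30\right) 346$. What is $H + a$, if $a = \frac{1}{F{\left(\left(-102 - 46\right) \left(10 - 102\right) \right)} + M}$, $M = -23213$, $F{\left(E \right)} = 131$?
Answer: $- \frac{311468509}{23082} \approx -13494.0$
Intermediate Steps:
$a = - \frac{1}{23082}$ ($a = \frac{1}{131 - 23213} = \frac{1}{-23082} = - \frac{1}{23082} \approx -4.3324 \cdot 10^{-5}$)
$H = -13494$ ($H = \left(-9 - 30\right) 346 = \left(-39\right) 346 = -13494$)
$H + a = -13494 - \frac{1}{23082} = - \frac{311468509}{23082}$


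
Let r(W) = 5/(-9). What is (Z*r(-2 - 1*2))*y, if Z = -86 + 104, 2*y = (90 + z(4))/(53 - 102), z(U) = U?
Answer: 470/49 ≈ 9.5918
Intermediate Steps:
r(W) = -5/9 (r(W) = 5*(-⅑) = -5/9)
y = -47/49 (y = ((90 + 4)/(53 - 102))/2 = (94/(-49))/2 = (94*(-1/49))/2 = (½)*(-94/49) = -47/49 ≈ -0.95918)
Z = 18
(Z*r(-2 - 1*2))*y = (18*(-5/9))*(-47/49) = -10*(-47/49) = 470/49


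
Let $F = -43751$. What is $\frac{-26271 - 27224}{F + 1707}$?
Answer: $\frac{53495}{42044} \approx 1.2724$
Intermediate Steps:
$\frac{-26271 - 27224}{F + 1707} = \frac{-26271 - 27224}{-43751 + 1707} = - \frac{53495}{-42044} = \left(-53495\right) \left(- \frac{1}{42044}\right) = \frac{53495}{42044}$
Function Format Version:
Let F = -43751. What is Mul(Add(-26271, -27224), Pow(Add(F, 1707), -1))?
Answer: Rational(53495, 42044) ≈ 1.2724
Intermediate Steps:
Mul(Add(-26271, -27224), Pow(Add(F, 1707), -1)) = Mul(Add(-26271, -27224), Pow(Add(-43751, 1707), -1)) = Mul(-53495, Pow(-42044, -1)) = Mul(-53495, Rational(-1, 42044)) = Rational(53495, 42044)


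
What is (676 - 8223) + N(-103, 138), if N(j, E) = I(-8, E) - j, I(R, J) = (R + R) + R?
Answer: -7468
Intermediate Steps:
I(R, J) = 3*R (I(R, J) = 2*R + R = 3*R)
N(j, E) = -24 - j (N(j, E) = 3*(-8) - j = -24 - j)
(676 - 8223) + N(-103, 138) = (676 - 8223) + (-24 - 1*(-103)) = -7547 + (-24 + 103) = -7547 + 79 = -7468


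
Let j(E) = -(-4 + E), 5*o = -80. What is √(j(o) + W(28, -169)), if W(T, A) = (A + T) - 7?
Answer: 8*I*√2 ≈ 11.314*I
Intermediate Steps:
W(T, A) = -7 + A + T
o = -16 (o = (⅕)*(-80) = -16)
j(E) = 4 - E
√(j(o) + W(28, -169)) = √((4 - 1*(-16)) + (-7 - 169 + 28)) = √((4 + 16) - 148) = √(20 - 148) = √(-128) = 8*I*√2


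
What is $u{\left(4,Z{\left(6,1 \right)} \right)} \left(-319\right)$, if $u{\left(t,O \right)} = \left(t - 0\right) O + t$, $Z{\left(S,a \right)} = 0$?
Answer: $-1276$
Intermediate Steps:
$u{\left(t,O \right)} = t + O t$ ($u{\left(t,O \right)} = \left(t + 0\right) O + t = t O + t = O t + t = t + O t$)
$u{\left(4,Z{\left(6,1 \right)} \right)} \left(-319\right) = 4 \left(1 + 0\right) \left(-319\right) = 4 \cdot 1 \left(-319\right) = 4 \left(-319\right) = -1276$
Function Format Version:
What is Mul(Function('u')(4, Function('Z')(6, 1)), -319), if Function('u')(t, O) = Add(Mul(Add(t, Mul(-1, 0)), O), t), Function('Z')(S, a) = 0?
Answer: -1276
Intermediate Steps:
Function('u')(t, O) = Add(t, Mul(O, t)) (Function('u')(t, O) = Add(Mul(Add(t, 0), O), t) = Add(Mul(t, O), t) = Add(Mul(O, t), t) = Add(t, Mul(O, t)))
Mul(Function('u')(4, Function('Z')(6, 1)), -319) = Mul(Mul(4, Add(1, 0)), -319) = Mul(Mul(4, 1), -319) = Mul(4, -319) = -1276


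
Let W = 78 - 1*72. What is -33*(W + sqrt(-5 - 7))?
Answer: -198 - 66*I*sqrt(3) ≈ -198.0 - 114.32*I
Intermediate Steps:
W = 6 (W = 78 - 72 = 6)
-33*(W + sqrt(-5 - 7)) = -33*(6 + sqrt(-5 - 7)) = -33*(6 + sqrt(-12)) = -33*(6 + 2*I*sqrt(3)) = -198 - 66*I*sqrt(3)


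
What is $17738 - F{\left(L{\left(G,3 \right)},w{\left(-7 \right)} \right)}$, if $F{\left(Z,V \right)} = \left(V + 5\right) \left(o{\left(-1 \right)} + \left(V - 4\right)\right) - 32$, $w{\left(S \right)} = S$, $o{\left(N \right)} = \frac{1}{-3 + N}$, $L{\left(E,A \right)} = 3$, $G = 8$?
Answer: $\frac{35495}{2} \approx 17748.0$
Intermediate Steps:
$F{\left(Z,V \right)} = -32 + \left(5 + V\right) \left(- \frac{17}{4} + V\right)$ ($F{\left(Z,V \right)} = \left(V + 5\right) \left(\frac{1}{-3 - 1} + \left(V - 4\right)\right) - 32 = \left(5 + V\right) \left(\frac{1}{-4} + \left(-4 + V\right)\right) - 32 = \left(5 + V\right) \left(- \frac{1}{4} + \left(-4 + V\right)\right) - 32 = \left(5 + V\right) \left(- \frac{17}{4} + V\right) - 32 = -32 + \left(5 + V\right) \left(- \frac{17}{4} + V\right)$)
$17738 - F{\left(L{\left(G,3 \right)},w{\left(-7 \right)} \right)} = 17738 - \left(- \frac{213}{4} + \left(-7\right)^{2} + \frac{3}{4} \left(-7\right)\right) = 17738 - \left(- \frac{213}{4} + 49 - \frac{21}{4}\right) = 17738 - - \frac{19}{2} = 17738 + \frac{19}{2} = \frac{35495}{2}$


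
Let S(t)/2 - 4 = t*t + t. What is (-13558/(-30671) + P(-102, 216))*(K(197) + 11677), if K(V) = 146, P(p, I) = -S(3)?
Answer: -11443647222/30671 ≈ -3.7311e+5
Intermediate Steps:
S(t) = 8 + 2*t + 2*t² (S(t) = 8 + 2*(t*t + t) = 8 + 2*(t² + t) = 8 + 2*(t + t²) = 8 + (2*t + 2*t²) = 8 + 2*t + 2*t²)
P(p, I) = -32 (P(p, I) = -(8 + 2*3 + 2*3²) = -(8 + 6 + 2*9) = -(8 + 6 + 18) = -1*32 = -32)
(-13558/(-30671) + P(-102, 216))*(K(197) + 11677) = (-13558/(-30671) - 32)*(146 + 11677) = (-13558*(-1/30671) - 32)*11823 = (13558/30671 - 32)*11823 = -967914/30671*11823 = -11443647222/30671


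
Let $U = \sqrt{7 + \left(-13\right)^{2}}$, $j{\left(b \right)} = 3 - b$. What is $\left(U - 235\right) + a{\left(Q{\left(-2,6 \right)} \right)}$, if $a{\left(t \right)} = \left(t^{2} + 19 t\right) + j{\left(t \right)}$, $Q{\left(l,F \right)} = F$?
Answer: $-88 + 4 \sqrt{11} \approx -74.734$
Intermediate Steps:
$U = 4 \sqrt{11}$ ($U = \sqrt{7 + 169} = \sqrt{176} = 4 \sqrt{11} \approx 13.266$)
$a{\left(t \right)} = 3 + t^{2} + 18 t$ ($a{\left(t \right)} = \left(t^{2} + 19 t\right) - \left(-3 + t\right) = 3 + t^{2} + 18 t$)
$\left(U - 235\right) + a{\left(Q{\left(-2,6 \right)} \right)} = \left(4 \sqrt{11} - 235\right) + \left(3 + 6^{2} + 18 \cdot 6\right) = \left(-235 + 4 \sqrt{11}\right) + \left(3 + 36 + 108\right) = \left(-235 + 4 \sqrt{11}\right) + 147 = -88 + 4 \sqrt{11}$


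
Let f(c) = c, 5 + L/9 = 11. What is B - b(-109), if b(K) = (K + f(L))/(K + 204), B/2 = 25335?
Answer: 962741/19 ≈ 50671.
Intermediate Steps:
L = 54 (L = -45 + 9*11 = -45 + 99 = 54)
B = 50670 (B = 2*25335 = 50670)
b(K) = (54 + K)/(204 + K) (b(K) = (K + 54)/(K + 204) = (54 + K)/(204 + K))
B - b(-109) = 50670 - (54 - 109)/(204 - 109) = 50670 - (-55)/95 = 50670 - 1*(-11/19) = 50670 + 11/19 = 962741/19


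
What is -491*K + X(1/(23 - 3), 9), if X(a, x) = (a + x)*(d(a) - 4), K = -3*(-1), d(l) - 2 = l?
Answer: -596259/400 ≈ -1490.6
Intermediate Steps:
d(l) = 2 + l
K = 3
X(a, x) = (-2 + a)*(a + x) (X(a, x) = (a + x)*((2 + a) - 4) = (a + x)*(-2 + a) = (-2 + a)*(a + x))
-491*K + X(1/(23 - 3), 9) = -491*3 + ((1/(23 - 3))² - 2/(23 - 3) - 2*9 + 9/(23 - 3)) = -1473 + ((1/20)² - 2/20 - 18 + 9/20) = -1473 + ((1/20)² - 2*1/20 - 18 + (1/20)*9) = -1473 + (1/400 - ⅒ - 18 + 9/20) = -1473 - 7059/400 = -596259/400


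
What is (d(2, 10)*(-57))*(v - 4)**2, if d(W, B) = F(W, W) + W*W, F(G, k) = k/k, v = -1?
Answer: -7125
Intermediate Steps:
F(G, k) = 1
d(W, B) = 1 + W**2 (d(W, B) = 1 + W*W = 1 + W**2)
(d(2, 10)*(-57))*(v - 4)**2 = ((1 + 2**2)*(-57))*(-1 - 4)**2 = ((1 + 4)*(-57))*(-5)**2 = (5*(-57))*25 = -285*25 = -7125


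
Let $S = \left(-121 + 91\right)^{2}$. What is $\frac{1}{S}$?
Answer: $\frac{1}{900} \approx 0.0011111$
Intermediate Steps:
$S = 900$ ($S = \left(-30\right)^{2} = 900$)
$\frac{1}{S} = \frac{1}{900}$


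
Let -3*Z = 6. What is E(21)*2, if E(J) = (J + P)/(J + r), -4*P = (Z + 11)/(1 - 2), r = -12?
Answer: 31/6 ≈ 5.1667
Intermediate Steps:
Z = -2 (Z = -⅓*6 = -2)
P = 9/4 (P = -(-2 + 11)/(4*(1 - 2)) = -9/(4*(-1)) = -9*(-1)/4 = -¼*(-9) = 9/4 ≈ 2.2500)
E(J) = (9/4 + J)/(-12 + J) (E(J) = (J + 9/4)/(J - 12) = (9/4 + J)/(-12 + J))
E(21)*2 = ((9/4 + 21)/(-12 + 21))*2 = ((93/4)/9)*2 = ((⅑)*(93/4))*2 = (31/12)*2 = 31/6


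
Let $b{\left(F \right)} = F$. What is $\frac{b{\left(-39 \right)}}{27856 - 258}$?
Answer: $- \frac{39}{27598} \approx -0.0014131$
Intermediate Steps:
$\frac{b{\left(-39 \right)}}{27856 - 258} = - \frac{39}{27856 - 258} = - \frac{39}{27598}$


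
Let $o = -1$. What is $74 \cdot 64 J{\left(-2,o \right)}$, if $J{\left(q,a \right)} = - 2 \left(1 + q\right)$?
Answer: $9472$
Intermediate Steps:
$J{\left(q,a \right)} = -2 - 2 q$
$74 \cdot 64 J{\left(-2,o \right)} = 74 \cdot 64 \left(-2 - -4\right) = 4736 \left(-2 + 4\right) = 4736 \cdot 2 = 9472$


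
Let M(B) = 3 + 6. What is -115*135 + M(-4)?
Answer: -15516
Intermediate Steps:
M(B) = 9
-115*135 + M(-4) = -115*135 + 9 = -15525 + 9 = -15516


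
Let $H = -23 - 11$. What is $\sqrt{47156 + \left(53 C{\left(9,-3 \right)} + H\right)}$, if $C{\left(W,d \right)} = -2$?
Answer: $6 \sqrt{1306} \approx 216.83$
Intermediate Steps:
$H = -34$ ($H = -23 - 11 = -34$)
$\sqrt{47156 + \left(53 C{\left(9,-3 \right)} + H\right)} = \sqrt{47156 + \left(53 \left(-2\right) - 34\right)} = \sqrt{47156 - 140} = \sqrt{47016} = 6 \sqrt{1306}$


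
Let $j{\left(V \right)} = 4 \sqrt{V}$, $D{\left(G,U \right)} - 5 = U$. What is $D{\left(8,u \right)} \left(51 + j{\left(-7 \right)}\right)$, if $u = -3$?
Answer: $102 + 8 i \sqrt{7} \approx 102.0 + 21.166 i$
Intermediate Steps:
$D{\left(G,U \right)} = 5 + U$
$D{\left(8,u \right)} \left(51 + j{\left(-7 \right)}\right) = \left(5 - 3\right) \left(51 + 4 \sqrt{-7}\right) = 2 \left(51 + 4 i \sqrt{7}\right) = 102 + 8 i \sqrt{7}$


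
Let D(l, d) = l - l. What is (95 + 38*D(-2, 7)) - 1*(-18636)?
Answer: 18731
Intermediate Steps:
D(l, d) = 0
(95 + 38*D(-2, 7)) - 1*(-18636) = (95 + 38*0) - 1*(-18636) = (95 + 0) + 18636 = 95 + 18636 = 18731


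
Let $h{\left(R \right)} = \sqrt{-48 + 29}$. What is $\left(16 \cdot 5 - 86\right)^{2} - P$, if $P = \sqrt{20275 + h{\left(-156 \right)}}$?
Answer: $36 - \sqrt{20275 + i \sqrt{19}} \approx -106.39 - 0.015306 i$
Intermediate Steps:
$h{\left(R \right)} = i \sqrt{19}$ ($h{\left(R \right)} = \sqrt{-19} = i \sqrt{19}$)
$P = \sqrt{20275 + i \sqrt{19}} \approx 142.39 + 0.015 i$
$\left(16 \cdot 5 - 86\right)^{2} - P = \left(16 \cdot 5 - 86\right)^{2} - \sqrt{20275 + i \sqrt{19}} = \left(80 - 86\right)^{2} - \sqrt{20275 + i \sqrt{19}} = \left(-6\right)^{2} - \sqrt{20275 + i \sqrt{19}} = 36 - \sqrt{20275 + i \sqrt{19}}$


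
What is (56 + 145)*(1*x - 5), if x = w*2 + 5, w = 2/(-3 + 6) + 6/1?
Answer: 2680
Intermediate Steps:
w = 20/3 (w = 2/3 + 6*1 = 2*(⅓) + 6 = ⅔ + 6 = 20/3 ≈ 6.6667)
x = 55/3 (x = (20/3)*2 + 5 = 40/3 + 5 = 55/3 ≈ 18.333)
(56 + 145)*(1*x - 5) = (56 + 145)*(1*(55/3) - 5) = 201*(55/3 - 5) = 201*(40/3) = 2680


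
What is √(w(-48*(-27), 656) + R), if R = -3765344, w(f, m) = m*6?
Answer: 16*I*√14693 ≈ 1939.4*I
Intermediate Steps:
w(f, m) = 6*m
√(w(-48*(-27), 656) + R) = √(6*656 - 3765344) = √(3936 - 3765344) = √(-3761408) = 16*I*√14693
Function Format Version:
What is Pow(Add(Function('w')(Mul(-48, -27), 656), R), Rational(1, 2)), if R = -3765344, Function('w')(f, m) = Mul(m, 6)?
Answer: Mul(16, I, Pow(14693, Rational(1, 2))) ≈ Mul(1939.4, I)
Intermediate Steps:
Function('w')(f, m) = Mul(6, m)
Pow(Add(Function('w')(Mul(-48, -27), 656), R), Rational(1, 2)) = Pow(Add(Mul(6, 656), -3765344), Rational(1, 2)) = Pow(Add(3936, -3765344), Rational(1, 2)) = Pow(-3761408, Rational(1, 2)) = Mul(16, I, Pow(14693, Rational(1, 2)))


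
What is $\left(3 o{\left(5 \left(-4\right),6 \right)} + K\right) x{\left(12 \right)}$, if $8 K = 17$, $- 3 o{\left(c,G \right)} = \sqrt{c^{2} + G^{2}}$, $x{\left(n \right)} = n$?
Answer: $\frac{51}{2} - 24 \sqrt{109} \approx -225.07$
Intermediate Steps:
$o{\left(c,G \right)} = - \frac{\sqrt{G^{2} + c^{2}}}{3}$ ($o{\left(c,G \right)} = - \frac{\sqrt{c^{2} + G^{2}}}{3} = - \frac{\sqrt{G^{2} + c^{2}}}{3}$)
$K = \frac{17}{8}$ ($K = \frac{1}{8} \cdot 17 = \frac{17}{8} \approx 2.125$)
$\left(3 o{\left(5 \left(-4\right),6 \right)} + K\right) x{\left(12 \right)} = \left(3 \left(- \frac{\sqrt{6^{2} + \left(5 \left(-4\right)\right)^{2}}}{3}\right) + \frac{17}{8}\right) 12 = \left(3 \left(- \frac{\sqrt{36 + \left(-20\right)^{2}}}{3}\right) + \frac{17}{8}\right) 12 = \left(3 \left(- \frac{\sqrt{36 + 400}}{3}\right) + \frac{17}{8}\right) 12 = \left(3 \left(- \frac{\sqrt{436}}{3}\right) + \frac{17}{8}\right) 12 = \left(3 \left(- \frac{2 \sqrt{109}}{3}\right) + \frac{17}{8}\right) 12 = \left(- 2 \sqrt{109} + \frac{17}{8}\right) 12 = \left(\frac{17}{8} - 2 \sqrt{109}\right) 12 = \frac{51}{2} - 24 \sqrt{109}$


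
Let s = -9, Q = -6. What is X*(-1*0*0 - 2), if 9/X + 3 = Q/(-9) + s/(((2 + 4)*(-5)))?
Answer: 540/61 ≈ 8.8525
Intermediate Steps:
X = -270/61 (X = 9/(-3 + (-6/(-9) - 9*(-1/(5*(2 + 4))))) = 9/(-3 + (-6*(-⅑) - 9/(6*(-5)))) = 9/(-3 + (⅔ - 9/(-30))) = 9/(-3 + (⅔ - 9*(-1/30))) = 9/(-3 + (⅔ + 3/10)) = 9/(-3 + 29/30) = 9/(-61/30) = 9*(-30/61) = -270/61 ≈ -4.4262)
X*(-1*0*0 - 2) = -270*(-1*0*0 - 2)/61 = -270*(0*0 - 2)/61 = -270*(0 - 2)/61 = -270/61*(-2) = 540/61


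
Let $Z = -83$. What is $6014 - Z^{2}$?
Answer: $-875$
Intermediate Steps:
$6014 - Z^{2} = 6014 - \left(-83\right)^{2} = 6014 - 6889 = -875$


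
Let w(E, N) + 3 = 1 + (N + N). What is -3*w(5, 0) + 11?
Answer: 17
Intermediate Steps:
w(E, N) = -2 + 2*N (w(E, N) = -3 + (1 + (N + N)) = -3 + (1 + 2*N) = -2 + 2*N)
-3*w(5, 0) + 11 = -3*(-2 + 2*0) + 11 = -3*(-2 + 0) + 11 = -3*(-2) + 11 = 6 + 11 = 17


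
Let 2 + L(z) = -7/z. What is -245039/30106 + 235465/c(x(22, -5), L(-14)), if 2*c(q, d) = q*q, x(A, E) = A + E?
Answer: 14107002309/8700634 ≈ 1621.4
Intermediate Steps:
L(z) = -2 - 7/z
c(q, d) = q²/2 (c(q, d) = (q*q)/2 = q²/2)
-245039/30106 + 235465/c(x(22, -5), L(-14)) = -245039/30106 + 235465/(((22 - 5)²/2)) = -245039*1/30106 + 235465/(((½)*17²)) = -245039/30106 + 235465/(((½)*289)) = -245039/30106 + 235465/(289/2) = -245039/30106 + 235465*(2/289) = -245039/30106 + 470930/289 = 14107002309/8700634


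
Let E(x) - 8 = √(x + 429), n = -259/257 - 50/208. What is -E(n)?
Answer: -8 - √76394978582/13364 ≈ -28.682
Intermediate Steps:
n = -33361/26728 (n = -259*1/257 - 50*1/208 = -259/257 - 25/104 = -33361/26728 ≈ -1.2482)
E(x) = 8 + √(429 + x) (E(x) = 8 + √(x + 429) = 8 + √(429 + x))
-E(n) = -(8 + √(429 - 33361/26728)) = -(8 + √(11432951/26728)) = -(8 + √76394978582/13364) = -8 - √76394978582/13364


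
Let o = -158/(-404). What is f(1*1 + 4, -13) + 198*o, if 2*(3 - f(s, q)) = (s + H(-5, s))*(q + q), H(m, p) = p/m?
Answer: 13376/101 ≈ 132.44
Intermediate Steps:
o = 79/202 (o = -158*(-1/404) = 79/202 ≈ 0.39109)
f(s, q) = 3 - 4*q*s/5 (f(s, q) = 3 - (s + s/(-5))*(q + q)/2 = 3 - (s + s*(-⅕))*2*q/2 = 3 - (s - s/5)*2*q/2 = 3 - 4*s/5*2*q/2 = 3 - 4*q*s/5)
f(1*1 + 4, -13) + 198*o = (3 - ⅘*(-13)*(1*1 + 4)) + 198*(79/202) = (3 - ⅘*(-13)*(1 + 4)) + 7821/101 = (3 - ⅘*(-13)*5) + 7821/101 = (3 + 52) + 7821/101 = 55 + 7821/101 = 13376/101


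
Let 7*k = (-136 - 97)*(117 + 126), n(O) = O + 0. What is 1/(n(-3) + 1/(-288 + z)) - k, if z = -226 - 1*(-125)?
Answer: 66128269/8176 ≈ 8088.1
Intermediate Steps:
z = -101 (z = -226 + 125 = -101)
n(O) = O
k = -56619/7 (k = ((-136 - 97)*(117 + 126))/7 = (-233*243)/7 = (⅐)*(-56619) = -56619/7 ≈ -8088.4)
1/(n(-3) + 1/(-288 + z)) - k = 1/(-3 + 1/(-288 - 101)) - 1*(-56619/7) = 1/(-3 + 1/(-389)) + 56619/7 = 1/(-3 - 1/389) + 56619/7 = 1/(-1168/389) + 56619/7 = -389/1168 + 56619/7 = 66128269/8176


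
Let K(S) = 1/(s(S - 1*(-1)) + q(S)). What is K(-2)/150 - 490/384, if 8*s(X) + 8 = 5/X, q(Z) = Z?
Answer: -177881/139200 ≈ -1.2779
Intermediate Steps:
s(X) = -1 + 5/(8*X) (s(X) = -1 + (5/X)/8 = -1 + 5/(8*X))
K(S) = 1/(S + (-3/8 - S)/(1 + S)) (K(S) = 1/((5/8 - (S - 1*(-1)))/(S - 1*(-1)) + S) = 1/((5/8 - (S + 1))/(S + 1) + S) = 1/((5/8 - (1 + S))/(1 + S) + S) = 1/((5/8 + (-1 - S))/(1 + S) + S) = 1/((-3/8 - S)/(1 + S) + S) = 1/(S + (-3/8 - S)/(1 + S)))
K(-2)/150 - 490/384 = (8*(1 - 2)/(-3 + 8*(-2)²))/150 - 490/384 = (8*(-1)/(-3 + 8*4))*(1/150) - 490*1/384 = (8*(-1)/(-3 + 32))*(1/150) - 245/192 = (8*(-1)/29)*(1/150) - 245/192 = (8*(1/29)*(-1))*(1/150) - 245/192 = -8/29*1/150 - 245/192 = -4/2175 - 245/192 = -177881/139200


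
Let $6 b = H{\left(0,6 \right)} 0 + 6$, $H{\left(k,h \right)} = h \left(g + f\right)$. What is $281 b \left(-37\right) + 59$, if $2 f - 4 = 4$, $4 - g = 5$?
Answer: $-10338$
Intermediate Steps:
$g = -1$ ($g = 4 - 5 = -1$)
$f = 4$ ($f = 2 + \frac{1}{2} \cdot 4 = 2 + 2 = 4$)
$H{\left(k,h \right)} = 3 h$ ($H{\left(k,h \right)} = h \left(-1 + 4\right) = h 3 = 3 h$)
$b = 1$ ($b = \frac{3 \cdot 6 \cdot 0 + 6}{6} = \frac{18 \cdot 0 + 6}{6} = \frac{0 + 6}{6} = \frac{1}{6} \cdot 6 = 1$)
$281 b \left(-37\right) + 59 = 281 \cdot 1 \left(-37\right) + 59 = 281 \left(-37\right) + 59 = -10397 + 59 = -10338$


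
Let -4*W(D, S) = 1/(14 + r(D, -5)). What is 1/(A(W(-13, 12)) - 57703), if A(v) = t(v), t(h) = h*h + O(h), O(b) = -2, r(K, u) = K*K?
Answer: -535824/30919723919 ≈ -1.7330e-5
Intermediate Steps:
r(K, u) = K²
t(h) = -2 + h² (t(h) = h*h - 2 = h² - 2 = -2 + h²)
W(D, S) = -1/(4*(14 + D²))
A(v) = -2 + v²
1/(A(W(-13, 12)) - 57703) = 1/((-2 + (-1/(56 + 4*(-13)²))²) - 57703) = 1/((-2 + (-1/(56 + 4*169))²) - 57703) = 1/((-2 + (-1/(56 + 676))²) - 57703) = 1/((-2 + (-1/732)²) - 57703) = 1/((-2 + 1/535824) - 57703) = 1/(-1071647/535824 - 57703) = 1/(-30919723919/535824) = -535824/30919723919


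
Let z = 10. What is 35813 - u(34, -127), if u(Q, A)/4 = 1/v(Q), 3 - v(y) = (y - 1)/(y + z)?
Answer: 322301/9 ≈ 35811.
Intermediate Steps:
v(y) = 3 - (-1 + y)/(10 + y) (v(y) = 3 - (y - 1)/(y + 10) = 3 - (-1 + y)/(10 + y))
u(Q, A) = 4*(10 + Q)/(31 + 2*Q) (u(Q, A) = 4/(((31 + 2*Q)/(10 + Q))) = 4*((10 + Q)/(31 + 2*Q)) = 4*(10 + Q)/(31 + 2*Q))
35813 - u(34, -127) = 35813 - 4*(10 + 34)/(31 + 2*34) = 35813 - 4*44/(31 + 68) = 35813 - 4*44/99 = 35813 - 1*16/9 = 35813 - 16/9 = 322301/9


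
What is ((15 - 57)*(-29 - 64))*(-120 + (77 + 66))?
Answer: 89838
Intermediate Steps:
((15 - 57)*(-29 - 64))*(-120 + (77 + 66)) = (-42*(-93))*(-120 + 143) = 3906*23 = 89838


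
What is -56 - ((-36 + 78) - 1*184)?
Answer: 86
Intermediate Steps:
-56 - ((-36 + 78) - 1*184) = -56 - (42 - 184) = -56 - 1*(-142) = -56 + 142 = 86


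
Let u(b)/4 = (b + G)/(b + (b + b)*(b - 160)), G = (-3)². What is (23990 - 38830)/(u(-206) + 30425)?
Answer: -1117348120/2290789131 ≈ -0.48776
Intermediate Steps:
G = 9
u(b) = 4*(9 + b)/(b + 2*b*(-160 + b)) (u(b) = 4*((b + 9)/(b + (b + b)*(b - 160))) = 4*((9 + b)/(b + (2*b)*(-160 + b))) = 4*((9 + b)/(b + 2*b*(-160 + b))) = 4*(9 + b)/(b + 2*b*(-160 + b)))
(23990 - 38830)/(u(-206) + 30425) = (23990 - 38830)/(4*(9 - 206)/(-206*(-319 + 2*(-206))) + 30425) = -14840/(4*(-1/206)*(-197)/(-319 - 412) + 30425) = -14840/(4*(-1/206)*(-197)/(-731) + 30425) = -14840/(4*(-1/206)*(-1/731)*(-197) + 30425) = -14840/(-394/75293 + 30425) = -14840/2290789131/75293 = -14840*75293/2290789131 = -1117348120/2290789131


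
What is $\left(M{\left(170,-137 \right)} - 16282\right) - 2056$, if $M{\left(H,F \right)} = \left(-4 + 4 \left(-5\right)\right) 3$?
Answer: $-18410$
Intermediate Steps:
$M{\left(H,F \right)} = -72$ ($M{\left(H,F \right)} = \left(-4 - 20\right) 3 = \left(-24\right) 3 = -72$)
$\left(M{\left(170,-137 \right)} - 16282\right) - 2056 = \left(-72 - 16282\right) - 2056 = -16354 - 2056 = -18410$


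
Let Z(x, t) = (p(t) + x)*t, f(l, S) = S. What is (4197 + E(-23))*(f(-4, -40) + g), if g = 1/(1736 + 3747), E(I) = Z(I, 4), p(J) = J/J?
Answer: -901181771/5483 ≈ -1.6436e+5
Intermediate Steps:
p(J) = 1
Z(x, t) = t*(1 + x) (Z(x, t) = (1 + x)*t = t*(1 + x))
E(I) = 4 + 4*I (E(I) = 4*(1 + I) = 4 + 4*I)
g = 1/5483 ≈ 0.00018238
(4197 + E(-23))*(f(-4, -40) + g) = (4197 + (4 + 4*(-23)))*(-40 + 1/5483) = (4197 + (4 - 92))*(-219319/5483) = (4197 - 88)*(-219319/5483) = 4109*(-219319/5483) = -901181771/5483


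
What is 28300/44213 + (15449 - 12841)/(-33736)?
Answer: 104927662/186446221 ≈ 0.56278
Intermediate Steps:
28300/44213 + (15449 - 12841)/(-33736) = 28300*(1/44213) + 2608*(-1/33736) = 28300/44213 - 326/4217 = 104927662/186446221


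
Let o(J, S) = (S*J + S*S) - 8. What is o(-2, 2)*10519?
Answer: -84152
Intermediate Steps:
o(J, S) = -8 + S² + J*S (o(J, S) = (J*S + S²) - 8 = (S² + J*S) - 8 = -8 + S² + J*S)
o(-2, 2)*10519 = (-8 + 2² - 2*2)*10519 = (-8 + 4 - 4)*10519 = -8*10519 = -84152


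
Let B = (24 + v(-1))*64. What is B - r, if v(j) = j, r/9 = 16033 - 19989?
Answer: 37076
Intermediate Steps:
r = -35604 (r = 9*(16033 - 19989) = 9*(-3956) = -35604)
B = 1472 (B = (24 - 1)*64 = 23*64 = 1472)
B - r = 1472 - 1*(-35604) = 1472 + 35604 = 37076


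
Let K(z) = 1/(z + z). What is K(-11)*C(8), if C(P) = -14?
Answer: 7/11 ≈ 0.63636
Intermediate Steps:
K(z) = 1/(2*z)
K(-11)*C(8) = ((½)/(-11))*(-14) = ((½)*(-1/11))*(-14) = -1/22*(-14) = 7/11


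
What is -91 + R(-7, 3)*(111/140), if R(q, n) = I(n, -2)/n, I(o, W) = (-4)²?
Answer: -3037/35 ≈ -86.771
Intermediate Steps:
I(o, W) = 16
R(q, n) = 16/n
-91 + R(-7, 3)*(111/140) = -91 + (16/3)*(111/140) = -91 + 148/35 = -3037/35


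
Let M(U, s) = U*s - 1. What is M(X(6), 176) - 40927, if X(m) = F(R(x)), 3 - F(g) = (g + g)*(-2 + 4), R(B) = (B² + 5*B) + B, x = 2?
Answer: -51664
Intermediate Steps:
R(B) = B² + 6*B
F(g) = 3 - 4*g (F(g) = 3 - (g + g)*(-2 + 4) = 3 - 2*g*2 = 3 - 4*g)
X(m) = -61 (X(m) = 3 - 8*(6 + 2) = 3 - 8*8 = 3 - 4*16 = 3 - 64 = -61)
M(U, s) = -1 + U*s
M(X(6), 176) - 40927 = (-1 - 61*176) - 40927 = (-1 - 10736) - 40927 = -10737 - 40927 = -51664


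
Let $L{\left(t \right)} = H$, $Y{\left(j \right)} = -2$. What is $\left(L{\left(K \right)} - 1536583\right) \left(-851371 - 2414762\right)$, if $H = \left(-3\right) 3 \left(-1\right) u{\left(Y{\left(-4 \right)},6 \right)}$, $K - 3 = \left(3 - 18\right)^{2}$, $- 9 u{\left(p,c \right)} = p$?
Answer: $5018677911273$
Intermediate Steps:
$u{\left(p,c \right)} = - \frac{p}{9}$
$K = 228$ ($K = 3 + \left(3 - 18\right)^{2} = 3 + \left(-15\right)^{2} = 3 + 225 = 228$)
$H = 2$ ($H = \left(-3\right) 3 \left(-1\right) \left(\left(- \frac{1}{9}\right) \left(-2\right)\right) = \left(-9\right) \left(-1\right) \frac{2}{9} = 9 \cdot \frac{2}{9} = 2$)
$L{\left(t \right)} = 2$
$\left(L{\left(K \right)} - 1536583\right) \left(-851371 - 2414762\right) = \left(2 - 1536583\right) \left(-851371 - 2414762\right) = \left(-1536581\right) \left(-3266133\right) = 5018677911273$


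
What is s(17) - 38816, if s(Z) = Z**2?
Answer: -38527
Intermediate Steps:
s(17) - 38816 = 17**2 - 38816 = 289 - 38816 = -38527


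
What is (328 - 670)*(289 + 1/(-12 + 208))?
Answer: -9686295/98 ≈ -98840.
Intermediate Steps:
(328 - 670)*(289 + 1/(-12 + 208)) = -342*(289 + 1/196) = -342*56645/196 = -9686295/98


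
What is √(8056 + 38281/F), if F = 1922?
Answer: 3*√3449314/62 ≈ 89.866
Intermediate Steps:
√(8056 + 38281/F) = √(8056 + 38281/1922) = √(15521913/1922) = 3*√3449314/62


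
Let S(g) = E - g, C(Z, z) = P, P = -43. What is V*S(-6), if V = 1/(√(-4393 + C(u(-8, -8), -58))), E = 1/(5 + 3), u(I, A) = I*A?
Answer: -49*I*√1109/17744 ≈ -0.091962*I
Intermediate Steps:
u(I, A) = A*I
E = ⅛ (E = 1/8 = ⅛ ≈ 0.12500)
C(Z, z) = -43
S(g) = ⅛ - g
V = -I*√1109/2218 (V = 1/(√(-4393 - 43)) = 1/(√(-4436)) = 1/(2*I*√1109) = -I*√1109/2218 ≈ -0.015014*I)
V*S(-6) = (-I*√1109/2218)*(⅛ - 1*(-6)) = (-I*√1109/2218)*(⅛ + 6) = -I*√1109/2218*(49/8) = -49*I*√1109/17744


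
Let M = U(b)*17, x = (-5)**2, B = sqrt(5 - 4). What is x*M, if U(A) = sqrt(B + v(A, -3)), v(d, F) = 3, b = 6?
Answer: 850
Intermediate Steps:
B = 1 (B = sqrt(1) = 1)
U(A) = 2 (U(A) = sqrt(1 + 3) = sqrt(4) = 2)
x = 25
M = 34 (M = 2*17 = 34)
x*M = 25*34 = 850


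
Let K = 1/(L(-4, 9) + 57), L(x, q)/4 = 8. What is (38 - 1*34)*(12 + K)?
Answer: 4276/89 ≈ 48.045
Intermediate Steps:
L(x, q) = 32 (L(x, q) = 4*8 = 32)
K = 1/89 (K = 1/(32 + 57) = 1/89 ≈ 0.011236)
(38 - 1*34)*(12 + K) = (38 - 1*34)*(12 + 1/89) = (38 - 34)*(1069/89) = 4*(1069/89) = 4276/89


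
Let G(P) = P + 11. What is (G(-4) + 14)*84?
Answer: 1764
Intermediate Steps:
G(P) = 11 + P
(G(-4) + 14)*84 = ((11 - 4) + 14)*84 = (7 + 14)*84 = 21*84 = 1764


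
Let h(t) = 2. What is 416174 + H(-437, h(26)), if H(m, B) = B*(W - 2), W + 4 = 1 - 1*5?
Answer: 416154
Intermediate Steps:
W = -8 (W = -4 + (1 - 1*5) = -4 + (1 - 5) = -4 - 4 = -8)
H(m, B) = -10*B (H(m, B) = B*(-8 - 2) = B*(-10) = -10*B)
416174 + H(-437, h(26)) = 416174 - 10*2 = 416174 - 20 = 416154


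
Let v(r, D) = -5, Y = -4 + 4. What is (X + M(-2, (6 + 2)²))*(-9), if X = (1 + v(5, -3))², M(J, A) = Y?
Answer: -144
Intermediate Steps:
Y = 0
M(J, A) = 0
X = 16 (X = (1 - 5)² = (-4)² = 16)
(X + M(-2, (6 + 2)²))*(-9) = (16 + 0)*(-9) = 16*(-9) = -144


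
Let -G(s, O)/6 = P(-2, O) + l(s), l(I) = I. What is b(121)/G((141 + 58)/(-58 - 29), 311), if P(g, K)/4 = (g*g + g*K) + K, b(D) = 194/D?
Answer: 2813/12951235 ≈ 0.00021720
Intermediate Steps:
P(g, K) = 4*K + 4*g² + 4*K*g (P(g, K) = 4*((g*g + g*K) + K) = 4*((g² + K*g) + K) = 4*(K + g² + K*g) = 4*K + 4*g² + 4*K*g)
G(s, O) = -96 - 6*s + 24*O (G(s, O) = -6*((4*O + 4*(-2)² + 4*O*(-2)) + s) = -6*((4*O + 4*4 - 8*O) + s) = -6*((4*O + 16 - 8*O) + s) = -6*((16 - 4*O) + s) = -6*(16 + s - 4*O) = -96 - 6*s + 24*O)
b(121)/G((141 + 58)/(-58 - 29), 311) = (194/121)/(-96 - 6*(141 + 58)/(-58 - 29) + 24*311) = (194*(1/121))/(-96 - 1194/(-87) + 7464) = 194/(121*(-96 - 1194*(-1)/87 + 7464)) = 194/(121*(-96 - 6*(-199/87) + 7464)) = 194/(121*(-96 + 398/29 + 7464)) = 194/(121*(214070/29)) = (194/121)*(29/214070) = 2813/12951235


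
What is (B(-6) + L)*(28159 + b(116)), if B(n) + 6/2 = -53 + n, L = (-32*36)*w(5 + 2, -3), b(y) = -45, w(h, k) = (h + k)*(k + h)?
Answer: -519940316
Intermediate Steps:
w(h, k) = (h + k)**2 (w(h, k) = (h + k)*(h + k) = (h + k)**2)
L = -18432 (L = (-32*36)*((5 + 2) - 3)**2 = -1152*(7 - 3)**2 = -1152*4**2 = -1152*16 = -18432)
B(n) = -56 + n (B(n) = -3 + (-53 + n) = -56 + n)
(B(-6) + L)*(28159 + b(116)) = ((-56 - 6) - 18432)*(28159 - 45) = (-62 - 18432)*28114 = -18494*28114 = -519940316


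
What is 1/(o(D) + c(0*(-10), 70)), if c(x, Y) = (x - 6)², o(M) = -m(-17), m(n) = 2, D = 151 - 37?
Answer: 1/34 ≈ 0.029412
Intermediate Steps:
D = 114
o(M) = -2 (o(M) = -1*2 = -2)
c(x, Y) = (-6 + x)²
1/(o(D) + c(0*(-10), 70)) = 1/(-2 + (-6 + 0*(-10))²) = 1/(-2 + (-6 + 0)²) = 1/(-2 + (-6)²) = 1/(-2 + 36) = 1/34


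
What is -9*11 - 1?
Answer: -100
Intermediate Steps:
-9*11 - 1 = -99 - 1 = -100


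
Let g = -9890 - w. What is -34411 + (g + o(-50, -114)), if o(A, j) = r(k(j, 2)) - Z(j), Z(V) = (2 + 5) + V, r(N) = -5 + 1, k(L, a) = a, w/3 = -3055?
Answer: -35033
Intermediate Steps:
w = -9165 (w = 3*(-3055) = -9165)
r(N) = -4
Z(V) = 7 + V
o(A, j) = -11 - j (o(A, j) = -4 - (7 + j) = -4 + (-7 - j) = -11 - j)
g = -725 (g = -9890 - 1*(-9165) = -9890 + 9165 = -725)
-34411 + (g + o(-50, -114)) = -34411 + (-725 + (-11 - 1*(-114))) = -34411 + (-725 + (-11 + 114)) = -34411 + (-725 + 103) = -34411 - 622 = -35033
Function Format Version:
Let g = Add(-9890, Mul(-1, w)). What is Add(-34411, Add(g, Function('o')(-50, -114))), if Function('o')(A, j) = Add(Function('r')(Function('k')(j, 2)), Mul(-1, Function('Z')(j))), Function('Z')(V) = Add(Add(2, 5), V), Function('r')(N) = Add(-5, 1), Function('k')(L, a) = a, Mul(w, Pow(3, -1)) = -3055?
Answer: -35033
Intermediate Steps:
w = -9165 (w = Mul(3, -3055) = -9165)
Function('r')(N) = -4
Function('Z')(V) = Add(7, V)
Function('o')(A, j) = Add(-11, Mul(-1, j)) (Function('o')(A, j) = Add(-4, Mul(-1, Add(7, j))) = Add(-4, Add(-7, Mul(-1, j))) = Add(-11, Mul(-1, j)))
g = -725 (g = Add(-9890, Mul(-1, -9165)) = Add(-9890, 9165) = -725)
Add(-34411, Add(g, Function('o')(-50, -114))) = Add(-34411, Add(-725, Add(-11, Mul(-1, -114)))) = Add(-34411, Add(-725, Add(-11, 114))) = Add(-34411, Add(-725, 103)) = Add(-34411, -622) = -35033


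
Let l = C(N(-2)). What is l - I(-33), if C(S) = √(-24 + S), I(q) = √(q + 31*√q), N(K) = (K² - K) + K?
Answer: -√(-33 + 31*I*√33) + 2*I*√5 ≈ -8.6056 - 5.8747*I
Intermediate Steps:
N(K) = K²
l = 2*I*√5 (l = √(-24 + (-2)²) = √(-24 + 4) = √(-20) = 2*I*√5 ≈ 4.4721*I)
l - I(-33) = 2*I*√5 - √(-33 + 31*√(-33)) = 2*I*√5 - √(-33 + 31*(I*√33)) = 2*I*√5 - √(-33 + 31*I*√33) = -√(-33 + 31*I*√33) + 2*I*√5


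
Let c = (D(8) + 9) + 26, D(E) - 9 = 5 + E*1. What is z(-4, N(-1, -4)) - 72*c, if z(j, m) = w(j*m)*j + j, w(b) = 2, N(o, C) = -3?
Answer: -4116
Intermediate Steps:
D(E) = 14 + E (D(E) = 9 + (5 + E*1) = 9 + (5 + E) = 14 + E)
z(j, m) = 3*j (z(j, m) = 2*j + j = 3*j)
c = 57 (c = ((14 + 8) + 9) + 26 = (22 + 9) + 26 = 31 + 26 = 57)
z(-4, N(-1, -4)) - 72*c = 3*(-4) - 72*57 = -12 - 4104 = -4116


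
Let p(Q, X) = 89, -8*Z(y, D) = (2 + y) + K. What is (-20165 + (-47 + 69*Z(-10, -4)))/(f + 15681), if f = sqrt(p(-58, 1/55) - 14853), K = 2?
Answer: -1264531521/983634100 + 80641*I*sqrt(3691)/491817050 ≈ -1.2856 + 0.0099615*I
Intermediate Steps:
Z(y, D) = -1/2 - y/8 (Z(y, D) = -((2 + y) + 2)/8 = -(4 + y)/8 = -1/2 - y/8)
f = 2*I*sqrt(3691) (f = sqrt(89 - 14853) = sqrt(-14764) = 2*I*sqrt(3691) ≈ 121.51*I)
(-20165 + (-47 + 69*Z(-10, -4)))/(f + 15681) = (-20165 + (-47 + 69*(-1/2 - 1/8*(-10))))/(2*I*sqrt(3691) + 15681) = (-20165 + (-47 + 69*(-1/2 + 5/4)))/(15681 + 2*I*sqrt(3691)) = (-20165 + (-47 + 69*(3/4)))/(15681 + 2*I*sqrt(3691)) = (-20165 + (-47 + 207/4))/(15681 + 2*I*sqrt(3691)) = (-20165 + 19/4)/(15681 + 2*I*sqrt(3691)) = -80641/(4*(15681 + 2*I*sqrt(3691)))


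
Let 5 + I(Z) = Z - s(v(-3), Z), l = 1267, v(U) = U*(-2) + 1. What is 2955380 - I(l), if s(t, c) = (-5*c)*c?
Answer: -5072327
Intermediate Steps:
v(U) = 1 - 2*U (v(U) = -2*U + 1 = 1 - 2*U)
s(t, c) = -5*c²
I(Z) = -5 + Z + 5*Z² (I(Z) = -5 + (Z - (-5)*Z²) = -5 + (Z + 5*Z²) = -5 + Z + 5*Z²)
2955380 - I(l) = 2955380 - (-5 + 1267 + 5*1267²) = 2955380 - (-5 + 1267 + 5*1605289) = 2955380 - (-5 + 1267 + 8026445) = 2955380 - 1*8027707 = 2955380 - 8027707 = -5072327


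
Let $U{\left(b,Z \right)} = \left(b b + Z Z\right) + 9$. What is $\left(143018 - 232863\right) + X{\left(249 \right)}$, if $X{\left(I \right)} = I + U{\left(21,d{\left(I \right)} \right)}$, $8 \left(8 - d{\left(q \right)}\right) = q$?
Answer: $- \frac{5671119}{64} \approx -88611.0$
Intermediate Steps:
$d{\left(q \right)} = 8 - \frac{q}{8}$
$U{\left(b,Z \right)} = 9 + Z^{2} + b^{2}$ ($U{\left(b,Z \right)} = \left(b^{2} + Z^{2}\right) + 9 = \left(Z^{2} + b^{2}\right) + 9 = 9 + Z^{2} + b^{2}$)
$X{\left(I \right)} = 450 + I + \left(8 - \frac{I}{8}\right)^{2}$ ($X{\left(I \right)} = I + \left(9 + \left(8 - \frac{I}{8}\right)^{2} + 21^{2}\right) = I + \left(9 + \left(8 - \frac{I}{8}\right)^{2} + 441\right) = I + \left(450 + \left(8 - \frac{I}{8}\right)^{2}\right) = 450 + I + \left(8 - \frac{I}{8}\right)^{2}$)
$\left(143018 - 232863\right) + X{\left(249 \right)} = \left(143018 - 232863\right) + \left(514 - 249 + \frac{249^{2}}{64}\right) = -89845 + \left(514 - 249 + \frac{1}{64} \cdot 62001\right) = -89845 + \left(514 - 249 + \frac{62001}{64}\right) = -89845 + \frac{78961}{64} = - \frac{5671119}{64}$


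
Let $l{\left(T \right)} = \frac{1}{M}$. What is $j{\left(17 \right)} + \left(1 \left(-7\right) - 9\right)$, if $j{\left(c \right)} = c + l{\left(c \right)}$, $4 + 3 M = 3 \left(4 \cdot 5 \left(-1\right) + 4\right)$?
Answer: $\frac{49}{52} \approx 0.94231$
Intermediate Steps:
$M = - \frac{52}{3}$ ($M = - \frac{4}{3} + \frac{3 \left(4 \cdot 5 \left(-1\right) + 4\right)}{3} = - \frac{4}{3} + \frac{3 \left(20 \left(-1\right) + 4\right)}{3} = - \frac{4}{3} + \frac{3 \left(-20 + 4\right)}{3} = - \frac{4}{3} + \frac{3 \left(-16\right)}{3} = - \frac{4}{3} + \frac{1}{3} \left(-48\right) = - \frac{4}{3} - 16 = - \frac{52}{3} \approx -17.333$)
$l{\left(T \right)} = - \frac{3}{52}$ ($l{\left(T \right)} = \frac{1}{- \frac{52}{3}} = - \frac{3}{52}$)
$j{\left(c \right)} = - \frac{3}{52} + c$ ($j{\left(c \right)} = c - \frac{3}{52} = - \frac{3}{52} + c$)
$j{\left(17 \right)} + \left(1 \left(-7\right) - 9\right) = \left(- \frac{3}{52} + 17\right) + \left(1 \left(-7\right) - 9\right) = \frac{881}{52} - 16 = \frac{49}{52}$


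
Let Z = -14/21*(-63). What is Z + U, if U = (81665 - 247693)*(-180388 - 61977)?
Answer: 40239376262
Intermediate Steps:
Z = 42 (Z = -14*1/21*(-63) = -2/3*(-63) = 42)
U = 40239376220 (U = -166028*(-242365) = 40239376220)
Z + U = 42 + 40239376220 = 40239376262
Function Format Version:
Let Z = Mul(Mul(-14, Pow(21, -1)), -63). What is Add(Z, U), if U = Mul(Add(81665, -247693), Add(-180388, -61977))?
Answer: 40239376262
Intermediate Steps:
Z = 42 (Z = Mul(Mul(-14, Rational(1, 21)), -63) = Mul(Rational(-2, 3), -63) = 42)
U = 40239376220 (U = Mul(-166028, -242365) = 40239376220)
Add(Z, U) = Add(42, 40239376220) = 40239376262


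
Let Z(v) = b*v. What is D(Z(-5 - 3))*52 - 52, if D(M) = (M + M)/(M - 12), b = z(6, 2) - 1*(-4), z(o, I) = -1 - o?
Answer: 156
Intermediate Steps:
b = -3 (b = (-1 - 1*6) - 1*(-4) = (-1 - 6) + 4 = -7 + 4 = -3)
Z(v) = -3*v
D(M) = 2*M/(-12 + M) (D(M) = (2*M)/(-12 + M) = 2*M/(-12 + M))
D(Z(-5 - 3))*52 - 52 = (2*(-3*(-5 - 3))/(-12 - 3*(-5 - 3)))*52 - 52 = (2*(-3*(-8))/(-12 - 3*(-8)))*52 - 52 = (2*24/(-12 + 24))*52 - 52 = (2*24/12)*52 - 52 = (2*24*(1/12))*52 - 52 = 4*52 - 52 = 208 - 52 = 156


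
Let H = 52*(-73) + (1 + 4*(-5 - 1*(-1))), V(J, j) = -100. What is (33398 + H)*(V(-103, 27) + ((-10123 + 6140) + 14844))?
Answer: 318385707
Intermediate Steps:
H = -3811 (H = -3796 + (1 + 4*(-5 + 1)) = -3796 + (1 + 4*(-4)) = -3796 + (1 - 16) = -3796 - 15 = -3811)
(33398 + H)*(V(-103, 27) + ((-10123 + 6140) + 14844)) = (33398 - 3811)*(-100 + ((-10123 + 6140) + 14844)) = 29587*(-100 + (-3983 + 14844)) = 29587*(-100 + 10861) = 29587*10761 = 318385707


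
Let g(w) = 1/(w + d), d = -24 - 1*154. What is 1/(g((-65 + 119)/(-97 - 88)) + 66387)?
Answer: 32984/2189708623 ≈ 1.5063e-5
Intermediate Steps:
d = -178 (d = -24 - 154 = -178)
g(w) = 1/(-178 + w) (g(w) = 1/(w - 178) = 1/(-178 + w))
1/(g((-65 + 119)/(-97 - 88)) + 66387) = 1/(1/(-178 + (-65 + 119)/(-97 - 88)) + 66387) = 1/(1/(-178 + 54/(-185)) + 66387) = 1/(1/(-178 + 54*(-1/185)) + 66387) = 1/(1/(-178 - 54/185) + 66387) = 1/(1/(-32984/185) + 66387) = 1/(-185/32984 + 66387) = 1/(2189708623/32984) = 32984/2189708623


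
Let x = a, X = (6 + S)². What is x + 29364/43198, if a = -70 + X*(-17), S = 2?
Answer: -24996960/21599 ≈ -1157.3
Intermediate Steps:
X = 64 (X = (6 + 2)² = 8² = 64)
a = -1158 (a = -70 + 64*(-17) = -70 - 1088 = -1158)
x = -1158
x + 29364/43198 = -1158 + 29364/43198 = -1158 + 29364*(1/43198) = -1158 + 14682/21599 = -24996960/21599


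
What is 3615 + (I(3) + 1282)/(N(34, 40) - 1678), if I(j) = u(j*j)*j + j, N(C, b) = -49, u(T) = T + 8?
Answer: 6241769/1727 ≈ 3614.2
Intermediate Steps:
u(T) = 8 + T
I(j) = j + j*(8 + j²) (I(j) = (8 + j*j)*j + j = (8 + j²)*j + j = j*(8 + j²) + j = j + j*(8 + j²))
3615 + (I(3) + 1282)/(N(34, 40) - 1678) = 3615 + (3*(9 + 3²) + 1282)/(-49 - 1678) = 3615 + (3*(9 + 9) + 1282)/(-1727) = 3615 + (3*18 + 1282)*(-1/1727) = 3615 + (54 + 1282)*(-1/1727) = 3615 + 1336*(-1/1727) = 3615 - 1336/1727 = 6241769/1727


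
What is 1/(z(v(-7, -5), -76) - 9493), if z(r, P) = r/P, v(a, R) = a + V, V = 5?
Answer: -38/360733 ≈ -0.00010534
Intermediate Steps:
v(a, R) = 5 + a (v(a, R) = a + 5 = 5 + a)
1/(z(v(-7, -5), -76) - 9493) = 1/((5 - 7)/(-76) - 9493) = 1/(-2*(-1/76) - 9493) = 1/(1/38 - 9493) = 1/(-360733/38) = -38/360733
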